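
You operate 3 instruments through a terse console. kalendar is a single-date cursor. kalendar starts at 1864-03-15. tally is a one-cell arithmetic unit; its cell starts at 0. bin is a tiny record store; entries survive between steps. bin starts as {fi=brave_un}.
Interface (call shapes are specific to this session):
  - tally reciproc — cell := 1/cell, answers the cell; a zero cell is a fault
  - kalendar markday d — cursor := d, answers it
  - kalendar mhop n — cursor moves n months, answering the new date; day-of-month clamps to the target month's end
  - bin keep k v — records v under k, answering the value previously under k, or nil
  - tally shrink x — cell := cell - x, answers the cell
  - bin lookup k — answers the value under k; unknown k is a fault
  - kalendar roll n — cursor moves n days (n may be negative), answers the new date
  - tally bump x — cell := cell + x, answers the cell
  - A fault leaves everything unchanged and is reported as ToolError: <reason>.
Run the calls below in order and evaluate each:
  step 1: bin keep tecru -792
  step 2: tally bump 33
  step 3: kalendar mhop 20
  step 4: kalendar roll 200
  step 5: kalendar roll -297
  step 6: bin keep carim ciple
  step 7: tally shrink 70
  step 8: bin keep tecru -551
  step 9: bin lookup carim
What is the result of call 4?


// 1. bin keep(k='tecru', v='-792') => nil
// 2. tally bump(x='33') => 33
// 3. kalendar mhop(n='20') => 1865-11-15
// 4. kalendar roll(n='200') => 1866-06-03
// 5. kalendar roll(n='-297') => 1865-08-10
// 6. bin keep(k='carim', v='ciple') => nil
// 7. tally shrink(x='70') => -37
// 8. bin keep(k='tecru', v='-551') => -792
// 9. bin lookup(k='carim') => ciple

Answer: 1866-06-03


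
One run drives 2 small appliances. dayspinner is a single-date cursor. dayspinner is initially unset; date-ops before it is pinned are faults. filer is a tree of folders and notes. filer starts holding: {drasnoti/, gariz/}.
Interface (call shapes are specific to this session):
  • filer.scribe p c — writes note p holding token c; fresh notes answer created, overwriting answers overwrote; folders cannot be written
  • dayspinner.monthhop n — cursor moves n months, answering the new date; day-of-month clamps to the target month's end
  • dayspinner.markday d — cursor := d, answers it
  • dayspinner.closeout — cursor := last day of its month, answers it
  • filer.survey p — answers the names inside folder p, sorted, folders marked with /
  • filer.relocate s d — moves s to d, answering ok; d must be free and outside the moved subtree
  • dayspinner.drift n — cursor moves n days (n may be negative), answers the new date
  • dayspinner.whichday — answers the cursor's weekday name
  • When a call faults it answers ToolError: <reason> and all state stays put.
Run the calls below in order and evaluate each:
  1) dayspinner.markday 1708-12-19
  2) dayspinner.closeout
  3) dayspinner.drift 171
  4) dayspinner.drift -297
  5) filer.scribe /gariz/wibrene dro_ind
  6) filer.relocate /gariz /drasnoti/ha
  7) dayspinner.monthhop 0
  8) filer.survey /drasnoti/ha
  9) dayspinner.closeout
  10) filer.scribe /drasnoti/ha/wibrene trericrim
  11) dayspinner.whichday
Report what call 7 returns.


Answer: 1708-08-27

Derivation:
Next I call dayspinner.markday(1708-12-19), giving 1708-12-19.
I call dayspinner.closeout, and get 1708-12-31.
Next I call dayspinner.drift(171), which returns 1709-06-20.
Next I call dayspinner.drift(-297), and observe 1708-08-27.
Then filer.scribe(/gariz/wibrene, dro_ind), and see created.
I try filer.relocate(/gariz, /drasnoti/ha), → ok.
Invoking dayspinner.monthhop(0), which returns 1708-08-27.
I invoke filer.survey(/drasnoti/ha), and observe [wibrene].
I call dayspinner.closeout, and get 1708-08-31.
I invoke filer.scribe(/drasnoti/ha/wibrene, trericrim), — result: overwrote.
Now I run dayspinner.whichday, yielding Friday.


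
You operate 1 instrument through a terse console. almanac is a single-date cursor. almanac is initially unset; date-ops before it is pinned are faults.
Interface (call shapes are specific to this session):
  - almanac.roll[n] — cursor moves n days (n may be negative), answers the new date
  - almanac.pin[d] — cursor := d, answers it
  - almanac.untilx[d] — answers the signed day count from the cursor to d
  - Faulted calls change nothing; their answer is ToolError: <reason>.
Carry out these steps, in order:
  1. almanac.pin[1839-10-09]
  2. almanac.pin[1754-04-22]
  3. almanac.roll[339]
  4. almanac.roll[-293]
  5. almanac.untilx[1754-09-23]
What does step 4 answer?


> almanac.pin 1839-10-09
= 1839-10-09
> almanac.pin 1754-04-22
= 1754-04-22
> almanac.roll 339
= 1755-03-27
> almanac.roll -293
= 1754-06-07
> almanac.untilx 1754-09-23
= 108

Answer: 1754-06-07


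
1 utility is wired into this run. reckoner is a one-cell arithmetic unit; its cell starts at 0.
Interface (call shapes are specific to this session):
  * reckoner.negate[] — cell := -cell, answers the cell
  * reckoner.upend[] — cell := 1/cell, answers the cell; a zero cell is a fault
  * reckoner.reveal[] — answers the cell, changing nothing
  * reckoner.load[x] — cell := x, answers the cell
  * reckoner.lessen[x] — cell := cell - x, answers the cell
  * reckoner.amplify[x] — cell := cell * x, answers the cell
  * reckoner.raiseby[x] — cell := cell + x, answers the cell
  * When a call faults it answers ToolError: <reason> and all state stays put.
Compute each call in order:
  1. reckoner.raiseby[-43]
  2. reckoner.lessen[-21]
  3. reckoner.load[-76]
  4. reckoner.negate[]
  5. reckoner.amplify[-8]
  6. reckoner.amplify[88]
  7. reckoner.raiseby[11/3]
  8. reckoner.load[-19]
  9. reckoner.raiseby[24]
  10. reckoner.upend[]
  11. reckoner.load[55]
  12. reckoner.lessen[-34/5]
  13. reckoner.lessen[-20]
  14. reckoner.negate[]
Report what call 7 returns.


Answer: -160501/3

Derivation:
I try raiseby using x: -43, → -43.
I invoke lessen using x: -21, and observe -22.
Calling load using x: -76, and observe -76.
I try negate(), giving 76.
Then amplify using x: -8, → -608.
I try amplify using x: 88, → -53504.
Using raiseby using x: 11/3, yielding -160501/3.
Next I call load using x: -19: -19.
Invoking raiseby using x: 24: 5.
Calling upend, — result: 1/5.
Now I run load using x: 55, yielding 55.
Now I run lessen using x: -34/5, which returns 309/5.
I invoke lessen using x: -20, and get 409/5.
I use negate: -409/5.


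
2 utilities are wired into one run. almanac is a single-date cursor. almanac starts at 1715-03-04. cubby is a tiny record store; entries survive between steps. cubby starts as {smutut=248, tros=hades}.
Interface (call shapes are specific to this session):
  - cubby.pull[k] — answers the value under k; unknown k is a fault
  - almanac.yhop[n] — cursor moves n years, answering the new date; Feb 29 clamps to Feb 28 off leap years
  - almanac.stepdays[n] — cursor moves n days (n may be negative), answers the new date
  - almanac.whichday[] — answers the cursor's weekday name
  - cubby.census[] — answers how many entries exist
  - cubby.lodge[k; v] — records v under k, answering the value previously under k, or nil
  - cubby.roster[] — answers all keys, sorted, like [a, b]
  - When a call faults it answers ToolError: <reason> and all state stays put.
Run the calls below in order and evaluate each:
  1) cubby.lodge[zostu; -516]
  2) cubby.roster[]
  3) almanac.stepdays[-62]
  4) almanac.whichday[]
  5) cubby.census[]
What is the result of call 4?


CALL cubby.lodge[k: zostu; v: -516]
RET  nil
CALL cubby.roster[]
RET  [smutut, tros, zostu]
CALL almanac.stepdays[n: -62]
RET  1715-01-01
CALL almanac.whichday[]
RET  Tuesday
CALL cubby.census[]
RET  3

Answer: Tuesday


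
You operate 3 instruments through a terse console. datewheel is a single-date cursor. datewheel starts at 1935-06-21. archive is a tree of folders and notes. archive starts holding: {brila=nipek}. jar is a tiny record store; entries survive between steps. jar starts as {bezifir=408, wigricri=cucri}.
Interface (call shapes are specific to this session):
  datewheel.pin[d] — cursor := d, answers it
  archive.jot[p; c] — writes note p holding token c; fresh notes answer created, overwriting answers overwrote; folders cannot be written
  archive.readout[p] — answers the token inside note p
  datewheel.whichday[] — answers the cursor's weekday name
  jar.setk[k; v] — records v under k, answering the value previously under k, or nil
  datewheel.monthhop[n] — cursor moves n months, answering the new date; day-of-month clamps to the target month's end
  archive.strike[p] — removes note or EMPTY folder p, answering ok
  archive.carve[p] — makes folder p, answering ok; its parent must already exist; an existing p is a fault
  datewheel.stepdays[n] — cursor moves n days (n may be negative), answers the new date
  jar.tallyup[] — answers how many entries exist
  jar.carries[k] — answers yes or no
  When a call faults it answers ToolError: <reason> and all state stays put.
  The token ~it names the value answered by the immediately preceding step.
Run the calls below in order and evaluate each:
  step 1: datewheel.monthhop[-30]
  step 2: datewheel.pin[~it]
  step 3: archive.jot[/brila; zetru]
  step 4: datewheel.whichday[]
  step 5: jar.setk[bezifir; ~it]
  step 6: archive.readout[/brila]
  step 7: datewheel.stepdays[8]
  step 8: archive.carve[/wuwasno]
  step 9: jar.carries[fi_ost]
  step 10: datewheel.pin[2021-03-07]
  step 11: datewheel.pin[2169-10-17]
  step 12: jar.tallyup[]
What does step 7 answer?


Answer: 1932-12-29

Derivation:
;; 1. datewheel.monthhop(n=-30) => 1932-12-21
;; 2. datewheel.pin(d=~it) => 1932-12-21
;; 3. archive.jot(p=/brila, c=zetru) => overwrote
;; 4. datewheel.whichday() => Wednesday
;; 5. jar.setk(k=bezifir, v=~it) => 408
;; 6. archive.readout(p=/brila) => zetru
;; 7. datewheel.stepdays(n=8) => 1932-12-29
;; 8. archive.carve(p=/wuwasno) => ok
;; 9. jar.carries(k=fi_ost) => no
;; 10. datewheel.pin(d=2021-03-07) => 2021-03-07
;; 11. datewheel.pin(d=2169-10-17) => 2169-10-17
;; 12. jar.tallyup() => 2


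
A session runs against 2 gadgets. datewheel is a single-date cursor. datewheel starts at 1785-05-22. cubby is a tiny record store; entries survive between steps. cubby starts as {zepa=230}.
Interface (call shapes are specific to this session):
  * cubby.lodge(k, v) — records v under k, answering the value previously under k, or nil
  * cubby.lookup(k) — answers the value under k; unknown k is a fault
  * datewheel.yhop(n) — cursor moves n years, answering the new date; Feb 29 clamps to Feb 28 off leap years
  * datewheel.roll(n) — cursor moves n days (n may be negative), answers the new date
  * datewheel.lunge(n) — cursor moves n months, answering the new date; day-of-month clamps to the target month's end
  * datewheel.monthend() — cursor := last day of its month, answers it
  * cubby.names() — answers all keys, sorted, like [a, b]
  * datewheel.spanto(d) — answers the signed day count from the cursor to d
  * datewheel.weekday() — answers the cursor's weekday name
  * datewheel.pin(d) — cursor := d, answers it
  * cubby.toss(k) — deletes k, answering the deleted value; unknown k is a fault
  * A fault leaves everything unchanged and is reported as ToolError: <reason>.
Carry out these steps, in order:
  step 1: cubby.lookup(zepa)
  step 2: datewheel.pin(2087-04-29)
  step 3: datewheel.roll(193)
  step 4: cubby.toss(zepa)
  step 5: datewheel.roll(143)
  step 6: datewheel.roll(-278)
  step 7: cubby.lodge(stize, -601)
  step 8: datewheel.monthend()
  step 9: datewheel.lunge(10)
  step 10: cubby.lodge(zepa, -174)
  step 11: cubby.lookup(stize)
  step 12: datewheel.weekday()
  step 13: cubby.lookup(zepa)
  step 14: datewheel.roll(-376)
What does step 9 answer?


Answer: 2088-04-30

Derivation:
Calling cubby.lookup passing k: zepa, yielding 230.
I call datewheel.pin passing d: 2087-04-29, giving 2087-04-29.
I invoke datewheel.roll passing n: 193, which returns 2087-11-08.
Using cubby.toss passing k: zepa, → 230.
Calling datewheel.roll passing n: 143, and see 2088-03-30.
Invoking datewheel.roll passing n: -278, and get 2087-06-26.
I try cubby.lodge passing k: stize, v: -601, — result: nil.
I run datewheel.monthend(), — result: 2087-06-30.
Then datewheel.lunge passing n: 10, and get 2088-04-30.
I call cubby.lodge passing k: zepa, v: -174, and see nil.
I use cubby.lookup passing k: stize, which returns -601.
Then datewheel.weekday(), and see Friday.
Calling cubby.lookup passing k: zepa, and get -174.
Using datewheel.roll passing n: -376, → 2087-04-20.


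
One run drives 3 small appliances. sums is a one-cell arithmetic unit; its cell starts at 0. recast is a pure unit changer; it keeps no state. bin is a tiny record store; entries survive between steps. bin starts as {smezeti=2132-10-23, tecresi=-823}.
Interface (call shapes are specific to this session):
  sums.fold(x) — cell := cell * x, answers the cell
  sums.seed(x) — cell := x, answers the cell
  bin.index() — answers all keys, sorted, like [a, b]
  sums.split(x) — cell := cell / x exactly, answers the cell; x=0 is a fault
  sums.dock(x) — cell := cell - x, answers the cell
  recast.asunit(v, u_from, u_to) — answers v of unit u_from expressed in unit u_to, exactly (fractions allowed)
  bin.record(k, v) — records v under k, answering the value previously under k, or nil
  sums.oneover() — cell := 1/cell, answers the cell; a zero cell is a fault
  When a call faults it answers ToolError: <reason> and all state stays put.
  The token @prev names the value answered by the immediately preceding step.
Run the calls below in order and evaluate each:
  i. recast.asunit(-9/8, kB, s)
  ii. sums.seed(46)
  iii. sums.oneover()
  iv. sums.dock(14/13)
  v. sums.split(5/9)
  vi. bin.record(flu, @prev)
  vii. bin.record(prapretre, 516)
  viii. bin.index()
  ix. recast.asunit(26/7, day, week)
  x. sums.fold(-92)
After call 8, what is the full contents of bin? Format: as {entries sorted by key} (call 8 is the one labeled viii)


>> recast.asunit(-9/8, kB, s)
<< ToolError: incompatible units
>> sums.seed(46)
<< 46
>> sums.oneover()
<< 1/46
>> sums.dock(14/13)
<< -631/598
>> sums.split(5/9)
<< -5679/2990
>> bin.record(flu, @prev)
<< nil
>> bin.record(prapretre, 516)
<< nil
>> bin.index()
<< [flu, prapretre, smezeti, tecresi]
>> recast.asunit(26/7, day, week)
<< 26/49
>> sums.fold(-92)
<< 11358/65

Answer: {flu=-5679/2990, prapretre=516, smezeti=2132-10-23, tecresi=-823}


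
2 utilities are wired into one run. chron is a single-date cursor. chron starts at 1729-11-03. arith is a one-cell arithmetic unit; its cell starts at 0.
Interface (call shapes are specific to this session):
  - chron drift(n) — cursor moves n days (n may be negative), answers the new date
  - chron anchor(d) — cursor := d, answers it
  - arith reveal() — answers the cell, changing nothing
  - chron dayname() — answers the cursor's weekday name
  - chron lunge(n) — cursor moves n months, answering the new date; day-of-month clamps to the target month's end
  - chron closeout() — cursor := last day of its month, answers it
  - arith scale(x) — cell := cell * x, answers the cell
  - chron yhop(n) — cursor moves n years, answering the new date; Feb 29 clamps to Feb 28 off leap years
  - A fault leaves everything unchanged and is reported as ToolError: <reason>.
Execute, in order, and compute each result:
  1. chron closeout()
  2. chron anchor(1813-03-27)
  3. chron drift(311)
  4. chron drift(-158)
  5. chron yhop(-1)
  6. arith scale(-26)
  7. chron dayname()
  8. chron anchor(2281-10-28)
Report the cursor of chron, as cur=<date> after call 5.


Answer: cur=1812-08-27

Derivation:
·→ chron closeout()
·← 1729-11-30
·→ chron anchor(d='1813-03-27')
·← 1813-03-27
·→ chron drift(n='311')
·← 1814-02-01
·→ chron drift(n='-158')
·← 1813-08-27
·→ chron yhop(n='-1')
·← 1812-08-27
·→ arith scale(x='-26')
·← 0
·→ chron dayname()
·← Thursday
·→ chron anchor(d='2281-10-28')
·← 2281-10-28


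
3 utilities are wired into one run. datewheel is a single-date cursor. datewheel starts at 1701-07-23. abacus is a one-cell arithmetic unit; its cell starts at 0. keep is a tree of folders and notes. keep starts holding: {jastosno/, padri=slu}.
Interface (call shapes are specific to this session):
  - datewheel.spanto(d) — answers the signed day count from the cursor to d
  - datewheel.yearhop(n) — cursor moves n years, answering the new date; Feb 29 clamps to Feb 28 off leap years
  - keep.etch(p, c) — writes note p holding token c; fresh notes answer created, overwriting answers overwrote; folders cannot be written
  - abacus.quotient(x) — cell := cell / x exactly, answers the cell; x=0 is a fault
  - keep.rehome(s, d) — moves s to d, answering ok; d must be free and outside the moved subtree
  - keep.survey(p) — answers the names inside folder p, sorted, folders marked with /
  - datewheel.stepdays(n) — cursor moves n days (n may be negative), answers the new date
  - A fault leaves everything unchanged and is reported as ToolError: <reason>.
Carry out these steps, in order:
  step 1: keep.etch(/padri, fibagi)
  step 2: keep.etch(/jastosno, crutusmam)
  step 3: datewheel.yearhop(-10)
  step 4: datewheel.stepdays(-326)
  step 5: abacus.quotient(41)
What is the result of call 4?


Answer: 1690-08-31

Derivation:
Calling keep.etch passing p=/padri, c=fibagi, which returns overwrote.
Calling keep.etch passing p=/jastosno, c=crutusmam, → ToolError: is a directory.
I use datewheel.yearhop passing n=-10: 1691-07-23.
I call datewheel.stepdays passing n=-326, and get 1690-08-31.
Then abacus.quotient passing x=41, — result: 0.


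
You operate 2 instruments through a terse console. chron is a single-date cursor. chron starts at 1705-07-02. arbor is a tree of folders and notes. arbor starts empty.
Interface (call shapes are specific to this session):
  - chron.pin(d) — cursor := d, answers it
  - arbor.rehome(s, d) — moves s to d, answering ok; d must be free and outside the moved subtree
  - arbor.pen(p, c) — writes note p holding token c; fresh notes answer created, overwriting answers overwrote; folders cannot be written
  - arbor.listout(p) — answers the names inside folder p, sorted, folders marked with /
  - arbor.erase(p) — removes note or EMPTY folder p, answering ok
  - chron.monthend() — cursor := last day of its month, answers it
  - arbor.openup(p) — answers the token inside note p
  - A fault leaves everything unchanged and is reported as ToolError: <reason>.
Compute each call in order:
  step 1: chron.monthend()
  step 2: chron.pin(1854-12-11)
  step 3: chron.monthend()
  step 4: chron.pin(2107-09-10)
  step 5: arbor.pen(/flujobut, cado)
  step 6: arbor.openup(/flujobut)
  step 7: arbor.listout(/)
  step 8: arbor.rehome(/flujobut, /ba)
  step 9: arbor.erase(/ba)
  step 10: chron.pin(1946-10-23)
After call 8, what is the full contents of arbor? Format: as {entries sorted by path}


Answer: {ba=cado}

Derivation:
Step: chron.monthend[]
Result: 1705-07-31
Step: chron.pin[d: 1854-12-11]
Result: 1854-12-11
Step: chron.monthend[]
Result: 1854-12-31
Step: chron.pin[d: 2107-09-10]
Result: 2107-09-10
Step: arbor.pen[p: /flujobut; c: cado]
Result: created
Step: arbor.openup[p: /flujobut]
Result: cado
Step: arbor.listout[p: /]
Result: [flujobut]
Step: arbor.rehome[s: /flujobut; d: /ba]
Result: ok
Step: arbor.erase[p: /ba]
Result: ok
Step: chron.pin[d: 1946-10-23]
Result: 1946-10-23


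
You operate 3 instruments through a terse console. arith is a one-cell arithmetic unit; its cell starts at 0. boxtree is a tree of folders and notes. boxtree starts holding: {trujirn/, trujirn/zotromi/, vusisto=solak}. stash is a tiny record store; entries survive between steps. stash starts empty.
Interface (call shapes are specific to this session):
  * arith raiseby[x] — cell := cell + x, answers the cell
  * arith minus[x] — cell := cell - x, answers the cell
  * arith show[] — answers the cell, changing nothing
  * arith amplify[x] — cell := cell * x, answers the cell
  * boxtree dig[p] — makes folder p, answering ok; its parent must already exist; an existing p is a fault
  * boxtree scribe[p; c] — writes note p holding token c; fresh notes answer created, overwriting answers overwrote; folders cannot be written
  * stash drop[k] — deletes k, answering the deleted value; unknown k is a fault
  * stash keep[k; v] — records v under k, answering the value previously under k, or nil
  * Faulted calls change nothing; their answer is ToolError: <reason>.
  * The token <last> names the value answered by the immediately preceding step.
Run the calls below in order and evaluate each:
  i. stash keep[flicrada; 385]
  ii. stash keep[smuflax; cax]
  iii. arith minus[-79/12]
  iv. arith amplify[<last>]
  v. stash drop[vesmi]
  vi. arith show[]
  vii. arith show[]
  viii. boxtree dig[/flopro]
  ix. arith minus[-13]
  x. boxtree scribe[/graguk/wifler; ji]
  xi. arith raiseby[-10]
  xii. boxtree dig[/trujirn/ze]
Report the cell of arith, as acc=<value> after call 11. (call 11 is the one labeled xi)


Answer: acc=6673/144

Derivation:
>>> stash keep k=flicrada v=385
= nil
>>> stash keep k=smuflax v=cax
= nil
>>> arith minus x=-79/12
= 79/12
>>> arith amplify x=<last>
= 6241/144
>>> stash drop k=vesmi
= ToolError: no such key vesmi
>>> arith show
= 6241/144
>>> arith show
= 6241/144
>>> boxtree dig p=/flopro
= ok
>>> arith minus x=-13
= 8113/144
>>> boxtree scribe p=/graguk/wifler c=ji
= ToolError: no parent
>>> arith raiseby x=-10
= 6673/144
>>> boxtree dig p=/trujirn/ze
= ok


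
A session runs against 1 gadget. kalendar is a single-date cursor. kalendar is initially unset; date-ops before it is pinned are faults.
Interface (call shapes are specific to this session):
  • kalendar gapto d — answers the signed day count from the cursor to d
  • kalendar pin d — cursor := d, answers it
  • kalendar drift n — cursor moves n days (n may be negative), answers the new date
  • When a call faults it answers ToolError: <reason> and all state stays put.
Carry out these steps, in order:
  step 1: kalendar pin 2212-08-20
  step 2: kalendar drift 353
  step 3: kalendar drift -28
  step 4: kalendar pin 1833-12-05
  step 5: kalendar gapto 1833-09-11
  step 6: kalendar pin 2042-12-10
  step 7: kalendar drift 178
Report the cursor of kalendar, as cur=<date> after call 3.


Answer: cur=2213-07-11

Derivation:
·→ kalendar pin(d=2212-08-20)
·← 2212-08-20
·→ kalendar drift(n=353)
·← 2213-08-08
·→ kalendar drift(n=-28)
·← 2213-07-11
·→ kalendar pin(d=1833-12-05)
·← 1833-12-05
·→ kalendar gapto(d=1833-09-11)
·← -85
·→ kalendar pin(d=2042-12-10)
·← 2042-12-10
·→ kalendar drift(n=178)
·← 2043-06-06


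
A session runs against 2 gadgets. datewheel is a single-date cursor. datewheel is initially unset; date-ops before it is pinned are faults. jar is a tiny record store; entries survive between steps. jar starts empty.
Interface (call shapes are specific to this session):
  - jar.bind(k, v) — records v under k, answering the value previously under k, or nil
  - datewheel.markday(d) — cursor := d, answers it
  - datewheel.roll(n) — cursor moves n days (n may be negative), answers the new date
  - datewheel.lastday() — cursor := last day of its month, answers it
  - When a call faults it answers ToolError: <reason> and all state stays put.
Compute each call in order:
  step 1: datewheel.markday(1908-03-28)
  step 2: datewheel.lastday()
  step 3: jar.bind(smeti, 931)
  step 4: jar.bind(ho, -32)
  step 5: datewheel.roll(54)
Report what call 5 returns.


% datewheel.markday d→1908-03-28
[out] 1908-03-28
% datewheel.lastday
[out] 1908-03-31
% jar.bind k→smeti v→931
[out] nil
% jar.bind k→ho v→-32
[out] nil
% datewheel.roll n→54
[out] 1908-05-24

Answer: 1908-05-24


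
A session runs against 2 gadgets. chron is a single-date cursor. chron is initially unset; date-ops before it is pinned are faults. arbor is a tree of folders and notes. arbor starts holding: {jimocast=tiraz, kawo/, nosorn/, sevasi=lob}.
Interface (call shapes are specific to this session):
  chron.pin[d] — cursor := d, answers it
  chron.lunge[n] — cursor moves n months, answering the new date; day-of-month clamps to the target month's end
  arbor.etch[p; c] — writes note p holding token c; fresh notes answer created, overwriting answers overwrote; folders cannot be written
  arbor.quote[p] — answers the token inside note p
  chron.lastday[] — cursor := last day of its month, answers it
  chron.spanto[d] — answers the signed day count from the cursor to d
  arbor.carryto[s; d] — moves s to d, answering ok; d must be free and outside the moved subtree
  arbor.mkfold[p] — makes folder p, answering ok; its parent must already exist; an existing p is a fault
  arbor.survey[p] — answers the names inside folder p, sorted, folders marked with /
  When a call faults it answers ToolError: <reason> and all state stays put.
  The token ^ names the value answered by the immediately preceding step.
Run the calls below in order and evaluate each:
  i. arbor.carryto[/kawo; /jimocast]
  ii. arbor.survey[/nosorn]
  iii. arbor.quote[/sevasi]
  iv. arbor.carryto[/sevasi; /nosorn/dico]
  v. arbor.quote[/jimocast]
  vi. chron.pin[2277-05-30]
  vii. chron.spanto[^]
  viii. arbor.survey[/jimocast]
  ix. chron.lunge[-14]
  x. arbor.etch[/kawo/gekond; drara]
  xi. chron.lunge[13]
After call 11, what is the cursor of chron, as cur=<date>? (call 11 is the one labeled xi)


→ carryto(s: /kawo, d: /jimocast)
← ToolError: exists
→ survey(p: /nosorn)
← []
→ quote(p: /sevasi)
← lob
→ carryto(s: /sevasi, d: /nosorn/dico)
← ok
→ quote(p: /jimocast)
← tiraz
→ pin(d: 2277-05-30)
← 2277-05-30
→ spanto(d: ^)
← 0
→ survey(p: /jimocast)
← ToolError: not a directory
→ lunge(n: -14)
← 2276-03-30
→ etch(p: /kawo/gekond, c: drara)
← created
→ lunge(n: 13)
← 2277-04-30

Answer: cur=2277-04-30


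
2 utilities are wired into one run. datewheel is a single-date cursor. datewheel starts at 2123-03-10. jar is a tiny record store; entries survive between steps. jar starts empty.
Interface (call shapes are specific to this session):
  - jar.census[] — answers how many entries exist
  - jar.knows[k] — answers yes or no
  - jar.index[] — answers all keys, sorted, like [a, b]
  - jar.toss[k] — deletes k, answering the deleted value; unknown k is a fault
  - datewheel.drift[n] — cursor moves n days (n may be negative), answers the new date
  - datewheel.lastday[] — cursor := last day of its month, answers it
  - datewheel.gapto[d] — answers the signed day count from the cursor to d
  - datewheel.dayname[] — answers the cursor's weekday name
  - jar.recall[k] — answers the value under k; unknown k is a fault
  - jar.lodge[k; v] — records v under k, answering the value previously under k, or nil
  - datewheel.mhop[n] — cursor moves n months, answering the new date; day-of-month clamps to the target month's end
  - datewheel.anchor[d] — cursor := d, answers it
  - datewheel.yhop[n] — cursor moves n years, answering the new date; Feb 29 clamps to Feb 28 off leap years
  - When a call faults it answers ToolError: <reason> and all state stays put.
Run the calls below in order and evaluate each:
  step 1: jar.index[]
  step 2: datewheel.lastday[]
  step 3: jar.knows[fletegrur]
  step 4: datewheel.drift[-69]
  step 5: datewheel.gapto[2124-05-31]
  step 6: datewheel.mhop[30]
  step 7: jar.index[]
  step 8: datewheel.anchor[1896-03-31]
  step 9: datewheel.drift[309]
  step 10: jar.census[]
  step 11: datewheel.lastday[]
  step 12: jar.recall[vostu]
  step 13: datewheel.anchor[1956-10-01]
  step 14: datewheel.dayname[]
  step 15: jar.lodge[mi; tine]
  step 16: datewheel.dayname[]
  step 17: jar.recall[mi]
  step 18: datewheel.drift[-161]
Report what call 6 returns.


CALL jar.index[]
RET  []
CALL datewheel.lastday[]
RET  2123-03-31
CALL jar.knows[k=fletegrur]
RET  no
CALL datewheel.drift[n=-69]
RET  2123-01-21
CALL datewheel.gapto[d=2124-05-31]
RET  496
CALL datewheel.mhop[n=30]
RET  2125-07-21
CALL jar.index[]
RET  []
CALL datewheel.anchor[d=1896-03-31]
RET  1896-03-31
CALL datewheel.drift[n=309]
RET  1897-02-03
CALL jar.census[]
RET  0
CALL datewheel.lastday[]
RET  1897-02-28
CALL jar.recall[k=vostu]
RET  ToolError: no such key vostu
CALL datewheel.anchor[d=1956-10-01]
RET  1956-10-01
CALL datewheel.dayname[]
RET  Monday
CALL jar.lodge[k=mi; v=tine]
RET  nil
CALL datewheel.dayname[]
RET  Monday
CALL jar.recall[k=mi]
RET  tine
CALL datewheel.drift[n=-161]
RET  1956-04-23

Answer: 2125-07-21


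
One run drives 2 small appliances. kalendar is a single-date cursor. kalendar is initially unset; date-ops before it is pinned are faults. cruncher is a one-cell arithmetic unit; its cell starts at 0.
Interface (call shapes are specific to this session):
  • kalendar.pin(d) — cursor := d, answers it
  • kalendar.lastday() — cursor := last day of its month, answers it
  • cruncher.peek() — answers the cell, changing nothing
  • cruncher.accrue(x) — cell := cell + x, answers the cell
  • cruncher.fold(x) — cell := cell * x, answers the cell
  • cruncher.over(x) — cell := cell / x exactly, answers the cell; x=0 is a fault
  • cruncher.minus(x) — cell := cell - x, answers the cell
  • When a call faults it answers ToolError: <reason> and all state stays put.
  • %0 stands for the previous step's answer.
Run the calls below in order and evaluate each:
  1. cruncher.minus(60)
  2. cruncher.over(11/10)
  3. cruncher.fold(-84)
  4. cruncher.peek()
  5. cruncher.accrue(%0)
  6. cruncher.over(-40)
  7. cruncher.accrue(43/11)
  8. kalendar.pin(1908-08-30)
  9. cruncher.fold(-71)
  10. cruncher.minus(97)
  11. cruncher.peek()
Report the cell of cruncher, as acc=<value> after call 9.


> cruncher.minus x: 60
  -60
> cruncher.over x: 11/10
  -600/11
> cruncher.fold x: -84
  50400/11
> cruncher.peek
  50400/11
> cruncher.accrue x: %0
  100800/11
> cruncher.over x: -40
  -2520/11
> cruncher.accrue x: 43/11
  -2477/11
> kalendar.pin d: 1908-08-30
  1908-08-30
> cruncher.fold x: -71
  175867/11
> cruncher.minus x: 97
  174800/11
> cruncher.peek
  174800/11

Answer: acc=175867/11


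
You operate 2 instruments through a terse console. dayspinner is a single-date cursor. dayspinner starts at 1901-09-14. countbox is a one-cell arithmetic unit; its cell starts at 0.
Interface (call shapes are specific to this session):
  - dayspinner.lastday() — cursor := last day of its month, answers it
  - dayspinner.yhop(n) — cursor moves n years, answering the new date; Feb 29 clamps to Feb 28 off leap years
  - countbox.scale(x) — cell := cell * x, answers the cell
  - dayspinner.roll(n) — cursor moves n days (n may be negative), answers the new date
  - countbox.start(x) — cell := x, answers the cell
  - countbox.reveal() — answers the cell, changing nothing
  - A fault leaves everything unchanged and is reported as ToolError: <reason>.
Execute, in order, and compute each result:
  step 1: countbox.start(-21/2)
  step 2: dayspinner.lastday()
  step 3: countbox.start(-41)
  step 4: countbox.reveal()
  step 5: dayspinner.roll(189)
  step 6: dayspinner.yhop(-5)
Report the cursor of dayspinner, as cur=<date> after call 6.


>> countbox.start(x='-21/2')
<< -21/2
>> dayspinner.lastday()
<< 1901-09-30
>> countbox.start(x='-41')
<< -41
>> countbox.reveal()
<< -41
>> dayspinner.roll(n='189')
<< 1902-04-07
>> dayspinner.yhop(n='-5')
<< 1897-04-07

Answer: cur=1897-04-07


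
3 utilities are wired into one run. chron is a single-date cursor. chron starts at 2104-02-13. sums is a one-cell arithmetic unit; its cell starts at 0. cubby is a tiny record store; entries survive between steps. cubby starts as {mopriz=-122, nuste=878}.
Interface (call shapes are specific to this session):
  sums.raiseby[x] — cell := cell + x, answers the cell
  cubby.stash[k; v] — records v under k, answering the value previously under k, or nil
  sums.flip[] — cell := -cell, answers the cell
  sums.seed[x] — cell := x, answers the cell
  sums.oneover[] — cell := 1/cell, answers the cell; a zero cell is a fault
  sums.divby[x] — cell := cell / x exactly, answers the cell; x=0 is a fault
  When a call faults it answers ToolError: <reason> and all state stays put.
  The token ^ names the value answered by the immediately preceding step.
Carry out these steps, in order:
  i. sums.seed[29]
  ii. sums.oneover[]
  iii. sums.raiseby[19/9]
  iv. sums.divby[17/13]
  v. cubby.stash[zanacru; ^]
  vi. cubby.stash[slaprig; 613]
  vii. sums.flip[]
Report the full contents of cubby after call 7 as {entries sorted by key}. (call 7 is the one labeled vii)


→ sums.seed(29)
← 29
→ sums.oneover()
← 1/29
→ sums.raiseby(19/9)
← 560/261
→ sums.divby(17/13)
← 7280/4437
→ cubby.stash(zanacru, ^)
← nil
→ cubby.stash(slaprig, 613)
← nil
→ sums.flip()
← -7280/4437

Answer: {mopriz=-122, nuste=878, slaprig=613, zanacru=7280/4437}


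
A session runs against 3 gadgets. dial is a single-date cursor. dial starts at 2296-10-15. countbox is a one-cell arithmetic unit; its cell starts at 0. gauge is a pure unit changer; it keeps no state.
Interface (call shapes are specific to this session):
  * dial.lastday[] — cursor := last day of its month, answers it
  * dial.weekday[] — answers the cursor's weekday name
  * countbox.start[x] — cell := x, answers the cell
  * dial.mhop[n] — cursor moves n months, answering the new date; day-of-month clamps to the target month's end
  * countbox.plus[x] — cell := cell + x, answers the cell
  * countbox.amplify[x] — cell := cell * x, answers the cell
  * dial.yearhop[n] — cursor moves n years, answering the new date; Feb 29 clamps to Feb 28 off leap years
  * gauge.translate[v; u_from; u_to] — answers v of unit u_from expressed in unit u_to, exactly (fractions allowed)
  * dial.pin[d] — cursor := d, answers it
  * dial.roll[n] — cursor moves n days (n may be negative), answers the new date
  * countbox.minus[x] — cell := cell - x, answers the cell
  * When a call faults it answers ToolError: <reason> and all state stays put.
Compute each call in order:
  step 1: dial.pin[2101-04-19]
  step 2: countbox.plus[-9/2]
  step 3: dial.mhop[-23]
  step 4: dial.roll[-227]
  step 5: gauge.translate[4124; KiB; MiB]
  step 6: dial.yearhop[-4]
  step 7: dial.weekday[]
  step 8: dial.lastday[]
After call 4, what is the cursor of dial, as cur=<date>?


·→ dial.pin(d='2101-04-19')
·← 2101-04-19
·→ countbox.plus(x='-9/2')
·← -9/2
·→ dial.mhop(n='-23')
·← 2099-05-19
·→ dial.roll(n='-227')
·← 2098-10-04
·→ gauge.translate(v='4124', u_from='KiB', u_to='MiB')
·← 1031/256
·→ dial.yearhop(n='-4')
·← 2094-10-04
·→ dial.weekday()
·← Monday
·→ dial.lastday()
·← 2094-10-31

Answer: cur=2098-10-04


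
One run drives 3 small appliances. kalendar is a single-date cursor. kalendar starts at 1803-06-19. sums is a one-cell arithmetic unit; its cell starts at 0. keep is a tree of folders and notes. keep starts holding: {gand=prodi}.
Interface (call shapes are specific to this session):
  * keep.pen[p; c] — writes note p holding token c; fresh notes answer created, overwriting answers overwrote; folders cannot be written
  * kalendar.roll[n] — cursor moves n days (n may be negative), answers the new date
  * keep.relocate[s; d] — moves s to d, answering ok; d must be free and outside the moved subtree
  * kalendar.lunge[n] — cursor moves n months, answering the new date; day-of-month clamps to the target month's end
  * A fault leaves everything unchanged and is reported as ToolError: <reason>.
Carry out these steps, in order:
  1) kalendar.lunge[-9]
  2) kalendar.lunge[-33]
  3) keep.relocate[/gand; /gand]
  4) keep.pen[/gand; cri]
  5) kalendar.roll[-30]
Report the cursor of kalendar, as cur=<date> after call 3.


// 1. kalendar.lunge(-9) : 1802-09-19
// 2. kalendar.lunge(-33) : 1799-12-19
// 3. keep.relocate(/gand, /gand) : ToolError: exists
// 4. keep.pen(/gand, cri) : overwrote
// 5. kalendar.roll(-30) : 1799-11-19

Answer: cur=1799-12-19


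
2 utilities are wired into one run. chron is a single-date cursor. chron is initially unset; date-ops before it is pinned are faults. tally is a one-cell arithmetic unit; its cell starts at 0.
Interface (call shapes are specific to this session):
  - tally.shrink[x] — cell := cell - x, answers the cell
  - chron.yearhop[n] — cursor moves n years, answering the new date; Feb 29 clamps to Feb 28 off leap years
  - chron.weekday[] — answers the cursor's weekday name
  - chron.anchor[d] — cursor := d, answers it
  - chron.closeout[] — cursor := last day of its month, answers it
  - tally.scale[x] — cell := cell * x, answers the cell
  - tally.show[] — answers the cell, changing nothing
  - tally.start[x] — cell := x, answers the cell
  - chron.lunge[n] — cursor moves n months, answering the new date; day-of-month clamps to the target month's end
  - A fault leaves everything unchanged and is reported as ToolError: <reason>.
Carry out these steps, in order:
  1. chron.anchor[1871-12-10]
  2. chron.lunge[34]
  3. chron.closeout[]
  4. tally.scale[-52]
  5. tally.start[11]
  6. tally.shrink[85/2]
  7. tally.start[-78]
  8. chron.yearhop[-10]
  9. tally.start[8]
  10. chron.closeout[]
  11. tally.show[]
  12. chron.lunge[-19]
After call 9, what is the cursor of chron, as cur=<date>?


Answer: cur=1864-10-31

Derivation:
>>> anchor 1871-12-10
[out] 1871-12-10
>>> lunge 34
[out] 1874-10-10
>>> closeout
[out] 1874-10-31
>>> scale -52
[out] 0
>>> start 11
[out] 11
>>> shrink 85/2
[out] -63/2
>>> start -78
[out] -78
>>> yearhop -10
[out] 1864-10-31
>>> start 8
[out] 8
>>> closeout
[out] 1864-10-31
>>> show
[out] 8
>>> lunge -19
[out] 1863-03-31


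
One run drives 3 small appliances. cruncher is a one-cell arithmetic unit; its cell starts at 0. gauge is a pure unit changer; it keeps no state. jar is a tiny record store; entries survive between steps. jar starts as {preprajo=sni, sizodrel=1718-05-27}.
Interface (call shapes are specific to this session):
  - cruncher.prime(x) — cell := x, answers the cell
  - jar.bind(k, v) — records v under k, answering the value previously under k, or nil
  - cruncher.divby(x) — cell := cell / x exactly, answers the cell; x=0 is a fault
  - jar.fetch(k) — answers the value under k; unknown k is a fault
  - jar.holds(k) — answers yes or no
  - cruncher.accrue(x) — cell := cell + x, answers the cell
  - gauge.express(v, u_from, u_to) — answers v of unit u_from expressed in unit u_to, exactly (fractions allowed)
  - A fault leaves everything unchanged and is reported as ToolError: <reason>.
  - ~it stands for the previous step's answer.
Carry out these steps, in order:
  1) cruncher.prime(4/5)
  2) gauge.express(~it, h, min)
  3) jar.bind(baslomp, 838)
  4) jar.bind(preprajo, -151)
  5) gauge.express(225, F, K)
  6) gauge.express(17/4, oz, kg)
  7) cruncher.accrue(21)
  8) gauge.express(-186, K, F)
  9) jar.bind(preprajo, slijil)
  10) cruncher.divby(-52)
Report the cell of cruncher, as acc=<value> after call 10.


==> prime(x='4/5')
<== 4/5
==> express(v='~it', u_from='h', u_to='min')
<== 48
==> bind(k='baslomp', v='838')
<== nil
==> bind(k='preprajo', v='-151')
<== sni
==> express(v='225', u_from='F', u_to='K')
<== 68467/180
==> express(v='17/4', u_from='oz', u_to='kg')
<== 771107029/6400000000
==> accrue(x='21')
<== 109/5
==> express(v='-186', u_from='K', u_to='F')
<== -79447/100
==> bind(k='preprajo', v='slijil')
<== -151
==> divby(x='-52')
<== -109/260

Answer: acc=-109/260


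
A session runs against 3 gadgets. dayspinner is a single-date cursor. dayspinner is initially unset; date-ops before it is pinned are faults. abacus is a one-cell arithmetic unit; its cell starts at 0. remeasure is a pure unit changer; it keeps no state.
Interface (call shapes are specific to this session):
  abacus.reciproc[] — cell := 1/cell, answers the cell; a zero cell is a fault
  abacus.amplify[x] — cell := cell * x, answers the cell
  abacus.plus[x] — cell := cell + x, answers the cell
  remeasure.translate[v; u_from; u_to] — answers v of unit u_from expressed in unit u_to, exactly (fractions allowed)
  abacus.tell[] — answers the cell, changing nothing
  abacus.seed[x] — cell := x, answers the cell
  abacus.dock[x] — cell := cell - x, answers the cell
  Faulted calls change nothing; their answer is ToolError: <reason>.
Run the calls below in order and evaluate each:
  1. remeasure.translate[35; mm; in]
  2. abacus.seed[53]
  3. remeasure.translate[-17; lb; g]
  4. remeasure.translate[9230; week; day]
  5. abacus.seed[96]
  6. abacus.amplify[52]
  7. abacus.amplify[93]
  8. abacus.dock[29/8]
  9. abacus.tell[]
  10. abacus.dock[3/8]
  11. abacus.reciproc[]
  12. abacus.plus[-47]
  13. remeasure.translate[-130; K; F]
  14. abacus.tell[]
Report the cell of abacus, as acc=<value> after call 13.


>> translate(v=35, u_from=mm, u_to=in)
<< 175/127
>> seed(x=53)
<< 53
>> translate(v=-17, u_from=lb, u_to=g)
<< -771107029/100000
>> translate(v=9230, u_from=week, u_to=day)
<< 64610
>> seed(x=96)
<< 96
>> amplify(x=52)
<< 4992
>> amplify(x=93)
<< 464256
>> dock(x=29/8)
<< 3714019/8
>> tell()
<< 3714019/8
>> dock(x=3/8)
<< 464252
>> reciproc()
<< 1/464252
>> plus(x=-47)
<< -21819843/464252
>> translate(v=-130, u_from=K, u_to=F)
<< -69367/100
>> tell()
<< -21819843/464252

Answer: acc=-21819843/464252
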